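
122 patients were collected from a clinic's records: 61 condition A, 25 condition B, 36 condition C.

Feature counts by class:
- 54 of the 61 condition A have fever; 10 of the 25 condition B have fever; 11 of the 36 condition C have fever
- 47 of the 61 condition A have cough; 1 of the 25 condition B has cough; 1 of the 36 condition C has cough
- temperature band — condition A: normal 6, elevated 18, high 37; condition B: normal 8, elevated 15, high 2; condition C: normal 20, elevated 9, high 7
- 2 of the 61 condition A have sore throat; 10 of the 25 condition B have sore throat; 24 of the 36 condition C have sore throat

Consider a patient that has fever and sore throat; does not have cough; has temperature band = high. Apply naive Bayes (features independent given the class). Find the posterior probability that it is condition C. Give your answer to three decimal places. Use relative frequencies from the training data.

condition A: (61/122) × (54/61) × (14/61) × (37/61) × (2/61) ≈ 0.00202025
condition B: (25/122) × (10/25) × (24/25) × (2/25) × (10/25) ≈ 0.00251803
condition C: (36/122) × (11/36) × (35/36) × (7/36) × (24/36) ≈ 0.0113633
P(condition C | x) = 0.0113633 / 0.01590158 ≈ 0.715

0.715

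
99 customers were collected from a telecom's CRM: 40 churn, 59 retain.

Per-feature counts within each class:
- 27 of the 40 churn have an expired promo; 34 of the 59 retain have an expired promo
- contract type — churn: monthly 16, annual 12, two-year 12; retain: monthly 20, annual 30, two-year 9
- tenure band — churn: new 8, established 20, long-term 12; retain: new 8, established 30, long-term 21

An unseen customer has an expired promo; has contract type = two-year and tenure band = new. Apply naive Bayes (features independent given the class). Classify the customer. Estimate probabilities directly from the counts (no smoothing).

churn: (40/99) × (27/40) × (12/40) × (8/40) ≈ 0.0163636
retain: (59/99) × (34/59) × (9/59) × (8/59) ≈ 0.0071035
Highest score → churn.

churn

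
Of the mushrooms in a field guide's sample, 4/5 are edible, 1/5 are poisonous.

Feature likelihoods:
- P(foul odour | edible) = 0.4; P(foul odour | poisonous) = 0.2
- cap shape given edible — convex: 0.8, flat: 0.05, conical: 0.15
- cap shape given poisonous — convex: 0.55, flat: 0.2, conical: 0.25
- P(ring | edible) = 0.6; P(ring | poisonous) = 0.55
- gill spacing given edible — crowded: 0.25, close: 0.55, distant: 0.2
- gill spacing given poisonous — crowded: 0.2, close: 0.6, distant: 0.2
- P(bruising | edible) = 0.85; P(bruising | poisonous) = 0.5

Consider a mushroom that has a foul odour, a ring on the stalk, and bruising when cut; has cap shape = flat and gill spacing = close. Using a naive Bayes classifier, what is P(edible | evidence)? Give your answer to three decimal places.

0.773

edible: 0.8 × 0.4 × 0.05 × 0.6 × 0.55 × 0.85 = 0.004488
poisonous: 0.2 × 0.2 × 0.2 × 0.55 × 0.6 × 0.5 = 0.00132
P(edible | x) = 0.004488 / 0.005808 ≈ 0.773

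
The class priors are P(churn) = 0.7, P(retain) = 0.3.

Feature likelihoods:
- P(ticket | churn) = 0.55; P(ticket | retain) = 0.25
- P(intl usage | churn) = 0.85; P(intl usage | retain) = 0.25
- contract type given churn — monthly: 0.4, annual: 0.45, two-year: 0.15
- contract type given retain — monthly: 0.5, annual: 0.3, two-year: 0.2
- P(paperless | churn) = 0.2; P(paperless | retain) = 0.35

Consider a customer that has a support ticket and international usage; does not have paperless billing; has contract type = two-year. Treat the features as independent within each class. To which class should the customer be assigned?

churn: 0.7 × 0.55 × 0.85 × 0.15 × (1−0.2) = 0.03927
retain: 0.3 × 0.25 × 0.25 × 0.2 × (1−0.35) = 0.0024375
Highest score → churn.

churn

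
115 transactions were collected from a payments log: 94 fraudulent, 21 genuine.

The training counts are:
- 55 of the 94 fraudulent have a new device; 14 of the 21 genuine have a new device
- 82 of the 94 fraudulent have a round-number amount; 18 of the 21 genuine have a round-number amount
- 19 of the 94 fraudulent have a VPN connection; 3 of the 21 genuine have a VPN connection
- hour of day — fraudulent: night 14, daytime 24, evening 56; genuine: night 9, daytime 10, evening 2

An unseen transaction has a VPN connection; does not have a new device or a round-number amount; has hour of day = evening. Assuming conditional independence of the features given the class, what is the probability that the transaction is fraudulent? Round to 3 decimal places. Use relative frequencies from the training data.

0.978

fraudulent: (94/115) × (39/94) × (12/94) × (19/94) × (56/94) ≈ 0.00521322
genuine: (21/115) × (7/21) × (3/21) × (3/21) × (2/21) ≈ 0.000118308
P(fraudulent | x) = 0.00521322 / 0.005331528 ≈ 0.978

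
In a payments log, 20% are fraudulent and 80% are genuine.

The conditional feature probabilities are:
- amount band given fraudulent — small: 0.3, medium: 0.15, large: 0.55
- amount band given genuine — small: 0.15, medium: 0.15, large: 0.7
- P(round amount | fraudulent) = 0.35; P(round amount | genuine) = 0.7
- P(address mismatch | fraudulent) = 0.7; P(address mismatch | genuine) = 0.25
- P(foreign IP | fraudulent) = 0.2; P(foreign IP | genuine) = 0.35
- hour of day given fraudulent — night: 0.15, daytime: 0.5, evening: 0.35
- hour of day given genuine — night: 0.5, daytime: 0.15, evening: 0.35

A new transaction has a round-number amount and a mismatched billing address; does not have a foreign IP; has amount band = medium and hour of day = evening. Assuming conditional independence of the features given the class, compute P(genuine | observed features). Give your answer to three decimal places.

0.699

fraudulent: 0.2 × 0.15 × 0.35 × 0.7 × (1−0.2) × 0.35 = 0.002058
genuine: 0.8 × 0.15 × 0.7 × 0.25 × (1−0.35) × 0.35 = 0.0047775
P(genuine | x) = 0.0047775 / 0.0068355 ≈ 0.699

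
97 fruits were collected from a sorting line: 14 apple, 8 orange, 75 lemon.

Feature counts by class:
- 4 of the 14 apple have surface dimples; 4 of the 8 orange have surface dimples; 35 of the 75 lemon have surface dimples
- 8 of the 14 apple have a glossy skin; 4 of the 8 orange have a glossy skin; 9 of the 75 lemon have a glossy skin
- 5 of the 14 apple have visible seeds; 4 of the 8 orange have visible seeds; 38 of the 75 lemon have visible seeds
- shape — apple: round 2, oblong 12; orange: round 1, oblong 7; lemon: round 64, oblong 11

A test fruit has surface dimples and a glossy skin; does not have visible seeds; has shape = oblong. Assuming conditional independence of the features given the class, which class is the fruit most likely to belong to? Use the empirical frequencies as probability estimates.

apple: (14/97) × (4/14) × (8/14) × (9/14) × (12/14) ≈ 0.0129843
orange: (8/97) × (4/8) × (4/8) × (4/8) × (7/8) ≈ 0.00902062
lemon: (75/97) × (35/75) × (9/75) × (37/75) × (11/75) ≈ 0.00313292
Highest score → apple.

apple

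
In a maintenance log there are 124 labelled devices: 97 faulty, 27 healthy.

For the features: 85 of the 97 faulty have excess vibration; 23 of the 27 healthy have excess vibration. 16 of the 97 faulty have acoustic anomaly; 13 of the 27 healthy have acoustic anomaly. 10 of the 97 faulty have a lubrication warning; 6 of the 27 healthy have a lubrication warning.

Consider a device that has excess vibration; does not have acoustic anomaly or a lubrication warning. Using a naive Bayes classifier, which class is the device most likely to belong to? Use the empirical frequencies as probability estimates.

faulty

faulty: (97/124) × (85/97) × (81/97) × (87/97) ≈ 0.513403
healthy: (27/124) × (23/27) × (14/27) × (21/27) ≈ 0.0748042
Highest score → faulty.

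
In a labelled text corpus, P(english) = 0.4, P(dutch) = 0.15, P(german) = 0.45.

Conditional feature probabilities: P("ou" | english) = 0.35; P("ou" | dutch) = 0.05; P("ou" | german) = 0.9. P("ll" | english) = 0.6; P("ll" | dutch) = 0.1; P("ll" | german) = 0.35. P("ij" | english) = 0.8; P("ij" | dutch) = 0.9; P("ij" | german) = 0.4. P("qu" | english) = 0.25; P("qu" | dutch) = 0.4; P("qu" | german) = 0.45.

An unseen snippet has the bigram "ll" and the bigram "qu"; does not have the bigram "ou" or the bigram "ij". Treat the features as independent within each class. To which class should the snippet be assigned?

english

english: 0.4 × (1−0.35) × 0.6 × (1−0.8) × 0.25 = 0.0078
dutch: 0.15 × (1−0.05) × 0.1 × (1−0.9) × 0.4 = 0.00057
german: 0.45 × (1−0.9) × 0.35 × (1−0.4) × 0.45 = 0.0042525
Highest score → english.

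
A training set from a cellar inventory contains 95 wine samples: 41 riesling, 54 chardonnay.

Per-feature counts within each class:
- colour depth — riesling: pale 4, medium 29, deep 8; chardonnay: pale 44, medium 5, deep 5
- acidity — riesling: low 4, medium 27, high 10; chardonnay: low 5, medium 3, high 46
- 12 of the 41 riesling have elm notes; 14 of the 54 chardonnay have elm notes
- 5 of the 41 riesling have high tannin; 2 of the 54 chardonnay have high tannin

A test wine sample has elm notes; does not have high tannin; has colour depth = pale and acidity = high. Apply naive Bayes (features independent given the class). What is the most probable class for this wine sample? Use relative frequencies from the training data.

riesling: (41/95) × (4/41) × (10/41) × (12/41) × (36/41) ≈ 0.00263918
chardonnay: (54/95) × (44/54) × (46/54) × (14/54) × (52/54) ≈ 0.0985002
Highest score → chardonnay.

chardonnay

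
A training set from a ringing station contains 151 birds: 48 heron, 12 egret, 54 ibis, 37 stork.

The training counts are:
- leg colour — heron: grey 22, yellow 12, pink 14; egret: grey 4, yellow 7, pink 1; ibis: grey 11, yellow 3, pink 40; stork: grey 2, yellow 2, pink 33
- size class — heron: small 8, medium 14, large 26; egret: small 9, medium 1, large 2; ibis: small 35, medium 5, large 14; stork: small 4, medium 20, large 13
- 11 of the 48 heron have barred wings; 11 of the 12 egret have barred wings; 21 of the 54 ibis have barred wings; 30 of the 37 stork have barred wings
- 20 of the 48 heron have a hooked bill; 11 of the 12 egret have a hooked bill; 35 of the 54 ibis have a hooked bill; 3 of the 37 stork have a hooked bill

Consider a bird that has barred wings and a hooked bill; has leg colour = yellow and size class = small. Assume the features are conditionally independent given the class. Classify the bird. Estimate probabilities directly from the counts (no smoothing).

egret

heron: (48/151) × (12/48) × (8/48) × (11/48) × (20/48) ≈ 0.00126472
egret: (12/151) × (7/12) × (9/12) × (11/12) × (11/12) ≈ 0.029215
ibis: (54/151) × (3/54) × (35/54) × (21/54) × (35/54) ≈ 0.00324578
stork: (37/151) × (2/37) × (4/37) × (30/37) × (3/37) ≈ 0.0000941348
Highest score → egret.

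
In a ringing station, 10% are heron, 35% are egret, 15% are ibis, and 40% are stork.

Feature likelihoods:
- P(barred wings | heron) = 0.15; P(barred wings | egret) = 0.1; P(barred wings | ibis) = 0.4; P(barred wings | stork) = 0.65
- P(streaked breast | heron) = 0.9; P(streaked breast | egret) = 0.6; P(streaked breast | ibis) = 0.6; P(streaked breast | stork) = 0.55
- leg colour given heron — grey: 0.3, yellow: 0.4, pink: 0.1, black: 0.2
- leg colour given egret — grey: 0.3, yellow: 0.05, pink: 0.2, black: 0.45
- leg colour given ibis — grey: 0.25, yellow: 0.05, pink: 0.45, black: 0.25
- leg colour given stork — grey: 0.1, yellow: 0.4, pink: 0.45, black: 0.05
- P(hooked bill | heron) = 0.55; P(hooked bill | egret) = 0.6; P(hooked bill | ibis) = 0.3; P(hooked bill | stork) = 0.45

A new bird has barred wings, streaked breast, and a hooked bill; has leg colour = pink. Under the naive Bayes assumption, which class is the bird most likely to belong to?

heron: 0.1 × 0.15 × 0.9 × 0.1 × 0.55 = 0.0007425
egret: 0.35 × 0.1 × 0.6 × 0.2 × 0.6 = 0.00252
ibis: 0.15 × 0.4 × 0.6 × 0.45 × 0.3 = 0.00486
stork: 0.4 × 0.65 × 0.55 × 0.45 × 0.45 = 0.0289575
Highest score → stork.

stork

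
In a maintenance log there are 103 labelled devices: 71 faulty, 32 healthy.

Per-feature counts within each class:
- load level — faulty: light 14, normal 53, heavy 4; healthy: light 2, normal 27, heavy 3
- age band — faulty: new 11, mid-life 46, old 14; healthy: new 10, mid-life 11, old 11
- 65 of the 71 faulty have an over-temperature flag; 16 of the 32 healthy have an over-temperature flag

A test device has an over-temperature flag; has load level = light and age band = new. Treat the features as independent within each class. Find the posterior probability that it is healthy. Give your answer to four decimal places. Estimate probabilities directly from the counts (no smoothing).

0.1360

faulty: (71/103) × (14/71) × (11/71) × (65/71) ≈ 0.0192788
healthy: (32/103) × (2/32) × (10/32) × (16/32) ≈ 0.00303398
P(healthy | x) = 0.00303398 / 0.02231278 ≈ 0.1360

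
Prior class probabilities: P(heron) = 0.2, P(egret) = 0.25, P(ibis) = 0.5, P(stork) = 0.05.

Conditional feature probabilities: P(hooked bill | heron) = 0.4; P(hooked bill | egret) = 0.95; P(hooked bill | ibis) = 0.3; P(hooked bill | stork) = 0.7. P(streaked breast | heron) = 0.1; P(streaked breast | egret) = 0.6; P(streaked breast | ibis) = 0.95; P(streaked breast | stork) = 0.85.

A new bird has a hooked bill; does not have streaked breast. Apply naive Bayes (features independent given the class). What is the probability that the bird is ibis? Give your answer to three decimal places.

0.042

heron: 0.2 × 0.4 × (1−0.1) = 0.072
egret: 0.25 × 0.95 × (1−0.6) = 0.095
ibis: 0.5 × 0.3 × (1−0.95) = 0.0075
stork: 0.05 × 0.7 × (1−0.85) = 0.00525
P(ibis | x) = 0.0075 / 0.17975 ≈ 0.042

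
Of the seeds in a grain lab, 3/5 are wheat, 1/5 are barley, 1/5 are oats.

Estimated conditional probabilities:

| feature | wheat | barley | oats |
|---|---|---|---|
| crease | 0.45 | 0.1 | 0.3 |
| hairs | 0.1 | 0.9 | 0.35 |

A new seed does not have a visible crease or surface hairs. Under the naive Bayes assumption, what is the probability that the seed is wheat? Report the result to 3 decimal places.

0.732

wheat: 0.6 × (1−0.45) × (1−0.1) = 0.297
barley: 0.2 × (1−0.1) × (1−0.9) = 0.018
oats: 0.2 × (1−0.3) × (1−0.35) = 0.091
P(wheat | x) = 0.297 / 0.406 ≈ 0.732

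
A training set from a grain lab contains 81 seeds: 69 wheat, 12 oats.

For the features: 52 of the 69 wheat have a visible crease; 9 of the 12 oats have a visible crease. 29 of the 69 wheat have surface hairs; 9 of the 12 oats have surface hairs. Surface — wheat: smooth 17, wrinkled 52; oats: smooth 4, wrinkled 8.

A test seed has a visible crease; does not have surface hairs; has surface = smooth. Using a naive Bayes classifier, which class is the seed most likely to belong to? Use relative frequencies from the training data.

wheat

wheat: (69/81) × (52/69) × (40/69) × (17/69) ≈ 0.0916915
oats: (12/81) × (9/12) × (3/12) × (4/12) ≈ 0.00925926
Highest score → wheat.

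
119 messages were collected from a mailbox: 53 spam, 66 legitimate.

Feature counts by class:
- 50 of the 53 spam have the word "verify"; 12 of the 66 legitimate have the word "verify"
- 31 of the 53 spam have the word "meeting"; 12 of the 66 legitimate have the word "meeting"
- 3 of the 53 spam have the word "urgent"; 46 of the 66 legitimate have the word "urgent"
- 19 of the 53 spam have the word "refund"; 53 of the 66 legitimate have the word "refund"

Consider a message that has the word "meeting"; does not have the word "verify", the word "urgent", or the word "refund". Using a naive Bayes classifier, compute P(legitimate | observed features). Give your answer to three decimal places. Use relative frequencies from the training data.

0.356

spam: (53/119) × (3/53) × (31/53) × (50/53) × (34/53) ≈ 0.00892395
legitimate: (66/119) × (54/66) × (12/66) × (20/66) × (13/66) ≈ 0.00492458
P(legitimate | x) = 0.00492458 / 0.01384853 ≈ 0.356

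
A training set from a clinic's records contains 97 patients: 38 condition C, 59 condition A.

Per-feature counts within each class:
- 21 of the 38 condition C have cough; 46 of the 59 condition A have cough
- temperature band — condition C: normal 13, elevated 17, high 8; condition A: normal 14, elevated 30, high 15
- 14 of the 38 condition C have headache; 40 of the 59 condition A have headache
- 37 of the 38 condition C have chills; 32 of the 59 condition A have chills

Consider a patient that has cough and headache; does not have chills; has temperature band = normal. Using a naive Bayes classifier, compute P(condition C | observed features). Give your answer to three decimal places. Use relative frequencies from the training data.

0.020

condition C: (38/97) × (21/38) × (13/38) × (14/38) × (1/38) ≈ 0.000718072
condition A: (59/97) × (46/59) × (14/59) × (40/59) × (27/59) ≈ 0.0349126
P(condition C | x) = 0.000718072 / 0.035630672 ≈ 0.020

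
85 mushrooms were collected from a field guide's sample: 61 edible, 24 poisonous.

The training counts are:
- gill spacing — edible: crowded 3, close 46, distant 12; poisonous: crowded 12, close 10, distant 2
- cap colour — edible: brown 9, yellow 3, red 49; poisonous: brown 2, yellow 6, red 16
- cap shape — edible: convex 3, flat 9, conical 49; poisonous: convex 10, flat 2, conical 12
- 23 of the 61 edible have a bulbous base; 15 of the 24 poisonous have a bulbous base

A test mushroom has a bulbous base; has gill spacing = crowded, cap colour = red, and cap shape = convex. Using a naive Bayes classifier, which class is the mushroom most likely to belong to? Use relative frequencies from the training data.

edible: (61/85) × (3/61) × (49/61) × (3/61) × (23/61) ≈ 0.000525724
poisonous: (24/85) × (12/24) × (16/24) × (10/24) × (15/24) ≈ 0.0245098
Highest score → poisonous.

poisonous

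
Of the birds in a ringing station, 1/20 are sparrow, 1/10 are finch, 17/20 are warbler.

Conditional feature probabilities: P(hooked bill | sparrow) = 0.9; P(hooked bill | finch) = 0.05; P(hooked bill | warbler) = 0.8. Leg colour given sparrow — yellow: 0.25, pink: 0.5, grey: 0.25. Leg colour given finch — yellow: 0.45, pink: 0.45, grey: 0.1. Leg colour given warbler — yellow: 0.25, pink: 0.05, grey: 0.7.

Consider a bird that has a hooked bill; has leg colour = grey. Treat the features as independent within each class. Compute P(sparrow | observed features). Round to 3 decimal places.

0.023

sparrow: 0.05 × 0.9 × 0.25 = 0.01125
finch: 0.1 × 0.05 × 0.1 = 0.0005
warbler: 0.85 × 0.8 × 0.7 = 0.476
P(sparrow | x) = 0.01125 / 0.48775 ≈ 0.023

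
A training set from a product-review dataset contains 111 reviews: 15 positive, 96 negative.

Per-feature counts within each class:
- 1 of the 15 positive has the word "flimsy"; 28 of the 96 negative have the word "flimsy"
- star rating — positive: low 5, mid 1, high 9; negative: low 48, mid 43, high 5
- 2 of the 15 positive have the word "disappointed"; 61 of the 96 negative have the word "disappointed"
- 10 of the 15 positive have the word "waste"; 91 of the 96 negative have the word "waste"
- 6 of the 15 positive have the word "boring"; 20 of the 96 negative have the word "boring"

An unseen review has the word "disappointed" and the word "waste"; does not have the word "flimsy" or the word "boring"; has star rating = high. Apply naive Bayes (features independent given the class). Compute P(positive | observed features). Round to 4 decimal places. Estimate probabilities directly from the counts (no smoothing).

positive: (15/111) × (14/15) × (9/15) × (2/15) × (10/15) × (9/15) ≈ 0.00403604
negative: (96/111) × (68/96) × (5/96) × (61/96) × (91/96) × (76/96) ≈ 0.0152144
P(positive | x) = 0.00403604 / 0.01925044 ≈ 0.2097

0.2097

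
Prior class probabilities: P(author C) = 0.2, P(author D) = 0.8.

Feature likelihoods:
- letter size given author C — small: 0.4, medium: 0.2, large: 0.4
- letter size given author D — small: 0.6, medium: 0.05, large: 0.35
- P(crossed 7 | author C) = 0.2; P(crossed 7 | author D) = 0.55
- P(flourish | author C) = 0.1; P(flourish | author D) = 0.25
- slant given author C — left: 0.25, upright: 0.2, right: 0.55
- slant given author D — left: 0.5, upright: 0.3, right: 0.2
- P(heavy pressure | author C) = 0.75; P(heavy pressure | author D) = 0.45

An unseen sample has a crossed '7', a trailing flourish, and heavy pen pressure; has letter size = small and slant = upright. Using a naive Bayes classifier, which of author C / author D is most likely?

author C: 0.2 × 0.4 × 0.2 × 0.1 × 0.2 × 0.75 = 0.00024
author D: 0.8 × 0.6 × 0.55 × 0.25 × 0.3 × 0.45 = 0.00891
Highest score → author D.

author D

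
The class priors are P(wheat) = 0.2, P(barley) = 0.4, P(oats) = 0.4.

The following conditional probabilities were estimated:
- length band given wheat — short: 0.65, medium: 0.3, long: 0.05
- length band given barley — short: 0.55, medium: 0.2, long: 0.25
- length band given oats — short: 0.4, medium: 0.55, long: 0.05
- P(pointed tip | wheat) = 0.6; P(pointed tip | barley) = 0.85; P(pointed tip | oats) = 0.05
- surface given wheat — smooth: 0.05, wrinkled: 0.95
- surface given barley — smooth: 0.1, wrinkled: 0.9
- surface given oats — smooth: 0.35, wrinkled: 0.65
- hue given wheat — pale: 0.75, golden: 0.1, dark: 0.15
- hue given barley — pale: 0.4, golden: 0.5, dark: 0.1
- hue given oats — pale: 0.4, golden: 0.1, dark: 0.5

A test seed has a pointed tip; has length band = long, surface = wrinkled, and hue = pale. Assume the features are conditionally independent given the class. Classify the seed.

barley

wheat: 0.2 × 0.05 × 0.6 × 0.95 × 0.75 = 0.004275
barley: 0.4 × 0.25 × 0.85 × 0.9 × 0.4 = 0.0306
oats: 0.4 × 0.05 × 0.05 × 0.65 × 0.4 = 0.00026
Highest score → barley.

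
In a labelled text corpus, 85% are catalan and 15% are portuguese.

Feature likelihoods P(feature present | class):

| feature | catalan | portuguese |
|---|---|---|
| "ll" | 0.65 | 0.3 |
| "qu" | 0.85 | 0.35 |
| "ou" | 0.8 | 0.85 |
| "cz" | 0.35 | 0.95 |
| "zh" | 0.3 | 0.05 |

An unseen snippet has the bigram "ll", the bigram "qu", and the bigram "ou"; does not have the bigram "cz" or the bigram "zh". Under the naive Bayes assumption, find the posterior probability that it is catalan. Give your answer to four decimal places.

0.9963

catalan: 0.85 × 0.65 × 0.85 × 0.8 × (1−0.35) × (1−0.3) = 0.1709435
portuguese: 0.15 × 0.3 × 0.35 × 0.85 × (1−0.95) × (1−0.05) = 0.00063590625
P(catalan | x) = 0.1709435 / 0.17157940625 ≈ 0.9963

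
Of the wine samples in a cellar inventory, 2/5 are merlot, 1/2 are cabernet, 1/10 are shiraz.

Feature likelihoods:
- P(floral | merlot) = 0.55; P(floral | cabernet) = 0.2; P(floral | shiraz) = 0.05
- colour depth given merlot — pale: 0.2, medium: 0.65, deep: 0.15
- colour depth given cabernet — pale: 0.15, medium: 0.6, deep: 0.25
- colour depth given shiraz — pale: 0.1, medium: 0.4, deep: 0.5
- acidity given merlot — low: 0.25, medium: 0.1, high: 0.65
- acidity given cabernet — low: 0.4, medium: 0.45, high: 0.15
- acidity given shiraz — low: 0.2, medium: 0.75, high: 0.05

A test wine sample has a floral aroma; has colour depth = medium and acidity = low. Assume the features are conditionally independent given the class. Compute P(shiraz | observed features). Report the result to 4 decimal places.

0.0067

merlot: 0.4 × 0.55 × 0.65 × 0.25 = 0.03575
cabernet: 0.5 × 0.2 × 0.6 × 0.4 = 0.024
shiraz: 0.1 × 0.05 × 0.4 × 0.2 = 0.0004
P(shiraz | x) = 0.0004 / 0.06015 ≈ 0.0067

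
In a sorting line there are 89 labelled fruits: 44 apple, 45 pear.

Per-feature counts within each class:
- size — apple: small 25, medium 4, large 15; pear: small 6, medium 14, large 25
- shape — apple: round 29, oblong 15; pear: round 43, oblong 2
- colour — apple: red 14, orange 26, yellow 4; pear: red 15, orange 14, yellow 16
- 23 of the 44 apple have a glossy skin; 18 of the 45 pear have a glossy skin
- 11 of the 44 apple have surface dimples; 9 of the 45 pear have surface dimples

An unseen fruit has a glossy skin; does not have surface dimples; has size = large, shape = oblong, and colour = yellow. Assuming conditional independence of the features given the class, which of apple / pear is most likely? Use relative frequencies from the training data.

apple: (44/89) × (15/44) × (15/44) × (4/44) × (23/44) × (33/44) ≈ 0.00204778
pear: (45/89) × (25/45) × (2/45) × (16/45) × (18/45) × (36/45) ≈ 0.00142045
Highest score → apple.

apple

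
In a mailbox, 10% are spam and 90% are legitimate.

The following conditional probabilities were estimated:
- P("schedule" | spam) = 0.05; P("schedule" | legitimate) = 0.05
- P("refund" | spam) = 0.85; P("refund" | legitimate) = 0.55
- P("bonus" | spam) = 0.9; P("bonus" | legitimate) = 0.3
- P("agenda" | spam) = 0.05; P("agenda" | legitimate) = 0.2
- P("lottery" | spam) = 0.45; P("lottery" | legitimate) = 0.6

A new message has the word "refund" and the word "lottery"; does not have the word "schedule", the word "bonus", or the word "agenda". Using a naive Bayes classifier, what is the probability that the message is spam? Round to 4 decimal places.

spam: 0.1 × (1−0.05) × 0.85 × (1−0.9) × (1−0.05) × 0.45 = 0.0034520625
legitimate: 0.9 × (1−0.05) × 0.55 × (1−0.3) × (1−0.2) × 0.6 = 0.158004
P(spam | x) = 0.0034520625 / 0.1614560625 ≈ 0.0214

0.0214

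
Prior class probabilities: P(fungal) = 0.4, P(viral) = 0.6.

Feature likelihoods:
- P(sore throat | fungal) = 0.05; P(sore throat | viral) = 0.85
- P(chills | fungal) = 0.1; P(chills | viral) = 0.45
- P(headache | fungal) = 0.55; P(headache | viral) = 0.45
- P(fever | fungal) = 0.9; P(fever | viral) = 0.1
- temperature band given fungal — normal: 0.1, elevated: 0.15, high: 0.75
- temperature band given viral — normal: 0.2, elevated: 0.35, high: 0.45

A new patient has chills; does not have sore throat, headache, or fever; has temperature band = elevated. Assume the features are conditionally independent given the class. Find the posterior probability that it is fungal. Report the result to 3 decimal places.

fungal: 0.4 × (1−0.05) × 0.1 × (1−0.55) × (1−0.9) × 0.15 = 0.0002565
viral: 0.6 × (1−0.85) × 0.45 × (1−0.45) × (1−0.1) × 0.35 = 0.007016625
P(fungal | x) = 0.0002565 / 0.007273125 ≈ 0.035

0.035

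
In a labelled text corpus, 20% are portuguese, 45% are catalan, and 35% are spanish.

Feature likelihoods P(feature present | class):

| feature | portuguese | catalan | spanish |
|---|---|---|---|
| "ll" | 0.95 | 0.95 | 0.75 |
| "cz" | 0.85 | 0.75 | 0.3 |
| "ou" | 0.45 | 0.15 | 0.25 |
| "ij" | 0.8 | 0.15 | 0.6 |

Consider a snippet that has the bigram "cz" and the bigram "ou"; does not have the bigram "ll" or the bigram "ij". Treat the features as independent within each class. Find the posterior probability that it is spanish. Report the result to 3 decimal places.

portuguese: 0.2 × (1−0.95) × 0.85 × 0.45 × (1−0.8) = 0.000765
catalan: 0.45 × (1−0.95) × 0.75 × 0.15 × (1−0.15) = 0.0021515625
spanish: 0.35 × (1−0.75) × 0.3 × 0.25 × (1−0.6) = 0.002625
P(spanish | x) = 0.002625 / 0.0055415625 ≈ 0.474

0.474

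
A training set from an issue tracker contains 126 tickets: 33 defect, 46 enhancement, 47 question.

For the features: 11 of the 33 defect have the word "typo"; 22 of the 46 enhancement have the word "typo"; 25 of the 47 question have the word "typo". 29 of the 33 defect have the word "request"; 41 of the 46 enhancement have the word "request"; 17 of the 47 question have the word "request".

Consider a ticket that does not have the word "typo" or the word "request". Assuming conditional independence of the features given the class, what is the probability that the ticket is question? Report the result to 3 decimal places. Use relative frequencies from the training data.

0.727

defect: (33/126) × (22/33) × (4/33) ≈ 0.021164
enhancement: (46/126) × (24/46) × (5/46) ≈ 0.0207039
question: (47/126) × (22/47) × (30/47) ≈ 0.111449
P(question | x) = 0.111449 / 0.1533169 ≈ 0.727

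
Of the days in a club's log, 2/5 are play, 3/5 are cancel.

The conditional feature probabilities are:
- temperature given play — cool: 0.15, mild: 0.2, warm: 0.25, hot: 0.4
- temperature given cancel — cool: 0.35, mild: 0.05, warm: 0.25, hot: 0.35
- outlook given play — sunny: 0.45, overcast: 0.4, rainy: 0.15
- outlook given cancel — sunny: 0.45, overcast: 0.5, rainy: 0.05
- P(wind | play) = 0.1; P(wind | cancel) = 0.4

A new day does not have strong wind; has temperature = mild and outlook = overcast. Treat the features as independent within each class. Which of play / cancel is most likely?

play

play: 0.4 × 0.2 × 0.4 × (1−0.1) = 0.0288
cancel: 0.6 × 0.05 × 0.5 × (1−0.4) = 0.009
Highest score → play.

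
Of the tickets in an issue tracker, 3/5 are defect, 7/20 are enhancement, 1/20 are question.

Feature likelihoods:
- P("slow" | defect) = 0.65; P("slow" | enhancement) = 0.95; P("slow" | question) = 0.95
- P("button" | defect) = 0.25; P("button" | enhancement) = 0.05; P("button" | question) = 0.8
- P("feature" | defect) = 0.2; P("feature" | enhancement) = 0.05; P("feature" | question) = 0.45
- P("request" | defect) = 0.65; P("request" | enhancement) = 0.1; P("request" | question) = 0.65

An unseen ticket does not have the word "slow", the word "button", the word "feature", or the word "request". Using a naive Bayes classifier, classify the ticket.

defect

defect: 0.6 × (1−0.65) × (1−0.25) × (1−0.2) × (1−0.65) = 0.0441
enhancement: 0.35 × (1−0.95) × (1−0.05) × (1−0.05) × (1−0.1) = 0.014214375
question: 0.05 × (1−0.95) × (1−0.8) × (1−0.45) × (1−0.65) = 0.00009625
Highest score → defect.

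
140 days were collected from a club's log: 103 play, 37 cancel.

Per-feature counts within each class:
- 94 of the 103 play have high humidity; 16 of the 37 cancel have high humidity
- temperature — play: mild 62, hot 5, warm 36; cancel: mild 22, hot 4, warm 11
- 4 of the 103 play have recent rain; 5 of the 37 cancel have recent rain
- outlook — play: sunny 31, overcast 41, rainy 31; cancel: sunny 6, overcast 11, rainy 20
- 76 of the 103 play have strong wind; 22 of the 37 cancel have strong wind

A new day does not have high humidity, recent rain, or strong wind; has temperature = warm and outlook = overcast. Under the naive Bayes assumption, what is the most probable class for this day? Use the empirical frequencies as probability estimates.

cancel

play: (103/140) × (9/103) × (36/103) × (99/103) × (41/103) × (27/103) ≈ 0.00225347
cancel: (37/140) × (21/37) × (11/37) × (32/37) × (11/37) × (15/37) ≈ 0.00464848
Highest score → cancel.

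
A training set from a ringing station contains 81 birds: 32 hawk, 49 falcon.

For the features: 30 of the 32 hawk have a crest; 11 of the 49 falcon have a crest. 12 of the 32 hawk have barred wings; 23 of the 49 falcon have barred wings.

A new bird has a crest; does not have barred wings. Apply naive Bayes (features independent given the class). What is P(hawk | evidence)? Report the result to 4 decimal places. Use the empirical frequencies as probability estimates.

0.7626

hawk: (32/81) × (30/32) × (20/32) ≈ 0.231481
falcon: (49/81) × (11/49) × (26/49) ≈ 0.0720585
P(hawk | x) = 0.231481 / 0.3035395 ≈ 0.7626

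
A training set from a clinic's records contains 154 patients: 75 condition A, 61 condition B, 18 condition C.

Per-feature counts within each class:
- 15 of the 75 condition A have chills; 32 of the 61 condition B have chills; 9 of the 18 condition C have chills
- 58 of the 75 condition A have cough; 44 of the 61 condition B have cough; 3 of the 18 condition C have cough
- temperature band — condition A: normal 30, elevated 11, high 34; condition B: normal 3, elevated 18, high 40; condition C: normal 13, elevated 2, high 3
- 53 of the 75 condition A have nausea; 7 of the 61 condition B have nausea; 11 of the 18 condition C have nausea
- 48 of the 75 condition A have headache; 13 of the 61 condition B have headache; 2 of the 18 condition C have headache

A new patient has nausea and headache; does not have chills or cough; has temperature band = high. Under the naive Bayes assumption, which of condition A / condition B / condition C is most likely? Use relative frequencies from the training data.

condition A

condition A: (75/154) × (60/75) × (17/75) × (34/75) × (53/75) × (48/75) ≈ 0.0181063
condition B: (61/154) × (29/61) × (17/61) × (40/61) × (7/61) × (13/61) ≈ 0.000841605
condition C: (18/154) × (9/18) × (15/18) × (3/18) × (11/18) × (2/18) ≈ 0.000551146
Highest score → condition A.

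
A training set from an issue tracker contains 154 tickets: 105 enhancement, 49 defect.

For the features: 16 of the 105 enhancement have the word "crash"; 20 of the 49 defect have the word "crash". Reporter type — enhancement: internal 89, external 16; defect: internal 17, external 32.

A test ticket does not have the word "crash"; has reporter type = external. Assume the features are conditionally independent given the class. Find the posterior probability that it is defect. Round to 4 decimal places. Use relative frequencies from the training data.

0.5827

enhancement: (105/154) × (89/105) × (16/105) ≈ 0.0880643
defect: (49/154) × (29/49) × (32/49) ≈ 0.122979
P(defect | x) = 0.122979 / 0.2110433 ≈ 0.5827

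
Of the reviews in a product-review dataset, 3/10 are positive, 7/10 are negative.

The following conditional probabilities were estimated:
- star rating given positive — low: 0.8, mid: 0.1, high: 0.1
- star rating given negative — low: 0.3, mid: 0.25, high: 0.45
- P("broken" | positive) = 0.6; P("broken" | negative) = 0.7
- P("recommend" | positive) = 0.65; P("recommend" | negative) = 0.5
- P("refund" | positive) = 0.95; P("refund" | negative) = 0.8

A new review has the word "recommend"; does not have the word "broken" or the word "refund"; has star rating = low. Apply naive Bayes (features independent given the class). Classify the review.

positive: 0.3 × 0.8 × (1−0.6) × 0.65 × (1−0.95) = 0.00312
negative: 0.7 × 0.3 × (1−0.7) × 0.5 × (1−0.8) = 0.0063
Highest score → negative.

negative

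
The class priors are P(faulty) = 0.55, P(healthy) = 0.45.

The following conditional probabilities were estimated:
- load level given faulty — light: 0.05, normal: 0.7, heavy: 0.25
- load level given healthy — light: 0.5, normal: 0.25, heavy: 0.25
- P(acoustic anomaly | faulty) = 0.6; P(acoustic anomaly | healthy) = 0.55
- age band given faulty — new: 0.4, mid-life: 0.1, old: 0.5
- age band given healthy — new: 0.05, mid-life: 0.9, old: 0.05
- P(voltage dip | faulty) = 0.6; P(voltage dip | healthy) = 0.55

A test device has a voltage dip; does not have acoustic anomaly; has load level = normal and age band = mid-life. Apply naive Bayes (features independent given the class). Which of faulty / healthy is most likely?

faulty: 0.55 × 0.7 × (1−0.6) × 0.1 × 0.6 = 0.00924
healthy: 0.45 × 0.25 × (1−0.55) × 0.9 × 0.55 = 0.025059375
Highest score → healthy.

healthy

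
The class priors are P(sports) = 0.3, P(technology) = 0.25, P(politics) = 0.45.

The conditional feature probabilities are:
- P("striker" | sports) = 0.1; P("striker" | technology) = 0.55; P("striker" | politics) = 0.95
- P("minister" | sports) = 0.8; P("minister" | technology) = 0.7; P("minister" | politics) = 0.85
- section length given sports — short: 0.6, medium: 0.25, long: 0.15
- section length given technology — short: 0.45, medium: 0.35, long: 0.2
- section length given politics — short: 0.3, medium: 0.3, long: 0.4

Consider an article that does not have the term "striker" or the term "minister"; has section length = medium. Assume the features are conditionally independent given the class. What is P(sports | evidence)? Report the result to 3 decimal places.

0.513

sports: 0.3 × (1−0.1) × (1−0.8) × 0.25 = 0.0135
technology: 0.25 × (1−0.55) × (1−0.7) × 0.35 = 0.0118125
politics: 0.45 × (1−0.95) × (1−0.85) × 0.3 = 0.0010125
P(sports | x) = 0.0135 / 0.026325 ≈ 0.513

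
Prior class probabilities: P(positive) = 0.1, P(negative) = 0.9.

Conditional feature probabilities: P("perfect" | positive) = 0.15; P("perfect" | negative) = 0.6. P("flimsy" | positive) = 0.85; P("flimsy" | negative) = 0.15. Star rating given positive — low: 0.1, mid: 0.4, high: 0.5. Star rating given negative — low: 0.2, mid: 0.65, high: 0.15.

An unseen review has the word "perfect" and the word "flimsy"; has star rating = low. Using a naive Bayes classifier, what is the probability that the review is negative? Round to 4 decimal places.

positive: 0.1 × 0.15 × 0.85 × 0.1 = 0.001275
negative: 0.9 × 0.6 × 0.15 × 0.2 = 0.0162
P(negative | x) = 0.0162 / 0.017475 ≈ 0.9270

0.9270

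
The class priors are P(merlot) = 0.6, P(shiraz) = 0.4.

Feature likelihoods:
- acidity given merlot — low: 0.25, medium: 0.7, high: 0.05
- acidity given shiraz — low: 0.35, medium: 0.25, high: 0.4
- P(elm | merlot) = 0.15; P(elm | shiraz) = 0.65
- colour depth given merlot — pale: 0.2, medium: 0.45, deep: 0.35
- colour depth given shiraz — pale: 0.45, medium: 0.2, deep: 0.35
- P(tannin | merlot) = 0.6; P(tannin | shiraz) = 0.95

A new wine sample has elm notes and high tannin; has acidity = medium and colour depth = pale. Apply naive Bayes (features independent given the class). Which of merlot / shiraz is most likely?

shiraz

merlot: 0.6 × 0.7 × 0.15 × 0.2 × 0.6 = 0.00756
shiraz: 0.4 × 0.25 × 0.65 × 0.45 × 0.95 = 0.0277875
Highest score → shiraz.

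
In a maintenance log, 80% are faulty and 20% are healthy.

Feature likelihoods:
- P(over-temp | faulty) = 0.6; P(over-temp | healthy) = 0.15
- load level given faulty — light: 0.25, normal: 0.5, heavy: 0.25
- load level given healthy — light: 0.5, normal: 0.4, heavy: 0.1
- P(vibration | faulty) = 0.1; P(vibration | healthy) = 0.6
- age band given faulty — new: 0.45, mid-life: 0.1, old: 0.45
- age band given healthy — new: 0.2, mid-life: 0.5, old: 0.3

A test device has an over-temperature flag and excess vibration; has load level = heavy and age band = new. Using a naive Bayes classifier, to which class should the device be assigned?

faulty

faulty: 0.8 × 0.6 × 0.25 × 0.1 × 0.45 = 0.0054
healthy: 0.2 × 0.15 × 0.1 × 0.6 × 0.2 = 0.00036
Highest score → faulty.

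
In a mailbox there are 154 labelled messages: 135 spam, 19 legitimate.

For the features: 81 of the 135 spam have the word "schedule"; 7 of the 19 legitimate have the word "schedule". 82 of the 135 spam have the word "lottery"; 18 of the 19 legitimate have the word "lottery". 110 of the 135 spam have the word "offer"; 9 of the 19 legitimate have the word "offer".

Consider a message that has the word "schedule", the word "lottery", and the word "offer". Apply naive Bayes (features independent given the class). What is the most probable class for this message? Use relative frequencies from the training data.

spam

spam: (135/154) × (81/135) × (82/135) × (110/135) ≈ 0.260317
legitimate: (19/154) × (7/19) × (18/19) × (9/19) ≈ 0.0203979
Highest score → spam.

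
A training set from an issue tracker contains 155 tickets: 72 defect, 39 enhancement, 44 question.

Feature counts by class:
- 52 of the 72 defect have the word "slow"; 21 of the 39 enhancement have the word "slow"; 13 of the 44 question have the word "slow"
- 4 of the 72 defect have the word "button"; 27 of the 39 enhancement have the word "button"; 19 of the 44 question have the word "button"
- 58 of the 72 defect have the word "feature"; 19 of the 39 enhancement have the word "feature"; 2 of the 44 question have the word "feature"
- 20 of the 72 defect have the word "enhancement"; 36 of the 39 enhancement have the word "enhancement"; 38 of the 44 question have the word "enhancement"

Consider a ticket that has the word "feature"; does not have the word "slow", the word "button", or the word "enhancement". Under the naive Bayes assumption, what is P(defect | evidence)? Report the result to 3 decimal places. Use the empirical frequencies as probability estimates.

0.972

defect: (72/155) × (20/72) × (68/72) × (58/72) × (52/72) ≈ 0.0708992
enhancement: (39/155) × (18/39) × (12/39) × (19/39) × (3/39) ≈ 0.00133907
question: (44/155) × (31/44) × (25/44) × (2/44) × (6/44) ≈ 0.000704358
P(defect | x) = 0.0708992 / 0.072942628 ≈ 0.972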